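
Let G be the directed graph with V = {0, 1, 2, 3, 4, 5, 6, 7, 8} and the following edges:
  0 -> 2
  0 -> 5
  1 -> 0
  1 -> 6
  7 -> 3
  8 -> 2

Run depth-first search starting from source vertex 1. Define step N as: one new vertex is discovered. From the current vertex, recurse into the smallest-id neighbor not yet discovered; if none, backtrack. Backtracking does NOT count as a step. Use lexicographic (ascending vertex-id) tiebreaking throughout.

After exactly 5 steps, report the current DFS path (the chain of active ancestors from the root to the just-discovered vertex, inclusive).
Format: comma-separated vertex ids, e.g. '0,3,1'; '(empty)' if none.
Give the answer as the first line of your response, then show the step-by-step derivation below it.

1,6

step 1: discover 1; path=1; order=1
step 2: discover 0; path=1>0; order=1,0
step 3: discover 2; path=1>0>2; order=1,0,2
step 4: discover 5; path=1>0>5; order=1,0,2,5
step 5: discover 6; path=1>6; order=1,0,2,5,6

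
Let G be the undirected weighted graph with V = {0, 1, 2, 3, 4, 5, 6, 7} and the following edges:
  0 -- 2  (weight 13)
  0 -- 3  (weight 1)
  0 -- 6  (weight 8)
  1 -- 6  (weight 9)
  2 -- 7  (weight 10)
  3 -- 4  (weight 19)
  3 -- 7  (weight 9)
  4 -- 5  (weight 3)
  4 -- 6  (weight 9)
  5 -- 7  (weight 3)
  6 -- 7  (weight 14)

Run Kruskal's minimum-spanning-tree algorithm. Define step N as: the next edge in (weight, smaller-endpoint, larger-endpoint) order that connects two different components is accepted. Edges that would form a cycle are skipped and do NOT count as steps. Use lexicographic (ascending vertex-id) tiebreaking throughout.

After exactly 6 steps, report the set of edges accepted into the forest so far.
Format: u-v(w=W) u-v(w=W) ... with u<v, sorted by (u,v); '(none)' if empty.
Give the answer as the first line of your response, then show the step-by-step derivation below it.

0-3(w=1) 0-6(w=8) 1-6(w=9) 3-7(w=9) 4-5(w=3) 5-7(w=3)

step 1: add edge 0-3 (w=1); MST = {0-3(w=1)}
step 2: add edge 4-5 (w=3); MST = {0-3(w=1) 4-5(w=3)}
step 3: add edge 5-7 (w=3); MST = {0-3(w=1) 4-5(w=3) 5-7(w=3)}
step 4: add edge 0-6 (w=8); MST = {0-3(w=1) 0-6(w=8) 4-5(w=3) 5-7(w=3)}
step 5: add edge 1-6 (w=9); MST = {0-3(w=1) 0-6(w=8) 1-6(w=9) 4-5(w=3) 5-7(w=3)}
step 6: add edge 3-7 (w=9); MST = {0-3(w=1) 0-6(w=8) 1-6(w=9) 3-7(w=9) 4-5(w=3) 5-7(w=3)}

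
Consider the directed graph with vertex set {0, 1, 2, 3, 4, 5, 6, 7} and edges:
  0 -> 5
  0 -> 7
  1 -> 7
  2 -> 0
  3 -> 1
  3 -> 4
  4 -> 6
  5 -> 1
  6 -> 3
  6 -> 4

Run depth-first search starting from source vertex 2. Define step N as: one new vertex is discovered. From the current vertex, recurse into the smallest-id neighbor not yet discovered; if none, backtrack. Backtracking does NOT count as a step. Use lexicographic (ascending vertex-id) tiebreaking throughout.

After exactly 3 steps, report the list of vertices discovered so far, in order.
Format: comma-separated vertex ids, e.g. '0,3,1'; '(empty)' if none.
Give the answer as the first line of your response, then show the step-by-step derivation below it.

2,0,5

step 1: discover 2; path=2; order=2
step 2: discover 0; path=2>0; order=2,0
step 3: discover 5; path=2>0>5; order=2,0,5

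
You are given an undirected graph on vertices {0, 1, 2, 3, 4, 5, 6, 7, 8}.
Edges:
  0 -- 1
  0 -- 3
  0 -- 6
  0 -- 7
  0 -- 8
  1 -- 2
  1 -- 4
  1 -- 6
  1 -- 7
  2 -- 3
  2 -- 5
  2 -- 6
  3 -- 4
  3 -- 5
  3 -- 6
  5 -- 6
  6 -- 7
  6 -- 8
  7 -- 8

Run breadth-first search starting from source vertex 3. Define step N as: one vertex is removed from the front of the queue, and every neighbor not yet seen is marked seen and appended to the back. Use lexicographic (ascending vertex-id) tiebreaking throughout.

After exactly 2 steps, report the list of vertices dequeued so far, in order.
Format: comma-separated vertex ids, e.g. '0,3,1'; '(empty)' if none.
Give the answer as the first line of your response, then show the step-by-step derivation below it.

3,0

step 1: dequeue 3; queue=[0,2,4,5,6]; order=3
step 2: dequeue 0; queue=[2,4,5,6,1,7,8]; order=3,0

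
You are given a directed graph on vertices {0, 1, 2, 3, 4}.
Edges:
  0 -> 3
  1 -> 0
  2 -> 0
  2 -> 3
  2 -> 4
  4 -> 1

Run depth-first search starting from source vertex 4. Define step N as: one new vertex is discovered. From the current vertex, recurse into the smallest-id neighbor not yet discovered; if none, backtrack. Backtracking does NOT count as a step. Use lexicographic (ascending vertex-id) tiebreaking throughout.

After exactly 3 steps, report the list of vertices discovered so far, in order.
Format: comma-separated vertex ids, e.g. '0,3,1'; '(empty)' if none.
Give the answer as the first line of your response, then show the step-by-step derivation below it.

4,1,0

step 1: discover 4; path=4; order=4
step 2: discover 1; path=4>1; order=4,1
step 3: discover 0; path=4>1>0; order=4,1,0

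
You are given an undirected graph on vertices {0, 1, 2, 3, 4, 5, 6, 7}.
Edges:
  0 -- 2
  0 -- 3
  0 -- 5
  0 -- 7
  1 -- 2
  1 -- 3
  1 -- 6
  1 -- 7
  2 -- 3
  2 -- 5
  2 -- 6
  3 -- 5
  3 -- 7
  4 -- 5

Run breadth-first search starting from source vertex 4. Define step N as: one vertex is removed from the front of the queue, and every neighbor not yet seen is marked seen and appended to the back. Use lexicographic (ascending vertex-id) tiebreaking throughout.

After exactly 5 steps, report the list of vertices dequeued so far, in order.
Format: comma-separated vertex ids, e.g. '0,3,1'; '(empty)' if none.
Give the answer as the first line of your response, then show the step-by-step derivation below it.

4,5,0,2,3

step 1: dequeue 4; queue=[5]; order=4
step 2: dequeue 5; queue=[0,2,3]; order=4,5
step 3: dequeue 0; queue=[2,3,7]; order=4,5,0
step 4: dequeue 2; queue=[3,7,1,6]; order=4,5,0,2
step 5: dequeue 3; queue=[7,1,6]; order=4,5,0,2,3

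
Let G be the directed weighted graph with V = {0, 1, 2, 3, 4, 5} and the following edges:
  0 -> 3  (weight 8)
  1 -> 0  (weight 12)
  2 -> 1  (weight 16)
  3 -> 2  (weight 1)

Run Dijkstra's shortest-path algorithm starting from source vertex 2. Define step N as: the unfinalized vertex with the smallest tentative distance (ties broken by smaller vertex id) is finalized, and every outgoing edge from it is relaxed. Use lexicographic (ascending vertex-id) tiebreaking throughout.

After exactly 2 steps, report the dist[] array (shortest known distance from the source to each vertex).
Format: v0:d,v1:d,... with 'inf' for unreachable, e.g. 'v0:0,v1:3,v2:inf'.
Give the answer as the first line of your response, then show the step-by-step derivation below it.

v0:28,v1:16,v2:0,v3:inf,v4:inf,v5:inf

step 1: dist = v0:inf,v1:16,v2:0,v3:inf,v4:inf,v5:inf
step 2: dist = v0:28,v1:16,v2:0,v3:inf,v4:inf,v5:inf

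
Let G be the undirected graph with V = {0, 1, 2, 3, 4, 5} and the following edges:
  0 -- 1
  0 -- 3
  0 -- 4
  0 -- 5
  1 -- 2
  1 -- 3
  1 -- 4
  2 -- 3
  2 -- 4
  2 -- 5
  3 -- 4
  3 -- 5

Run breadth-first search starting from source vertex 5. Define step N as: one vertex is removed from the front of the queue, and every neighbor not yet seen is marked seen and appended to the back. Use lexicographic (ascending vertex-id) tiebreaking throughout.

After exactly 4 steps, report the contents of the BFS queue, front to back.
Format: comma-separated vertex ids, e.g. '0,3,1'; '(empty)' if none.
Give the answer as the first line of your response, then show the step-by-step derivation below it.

1,4

step 1: dequeue 5; queue=[0,2,3]; order=5
step 2: dequeue 0; queue=[2,3,1,4]; order=5,0
step 3: dequeue 2; queue=[3,1,4]; order=5,0,2
step 4: dequeue 3; queue=[1,4]; order=5,0,2,3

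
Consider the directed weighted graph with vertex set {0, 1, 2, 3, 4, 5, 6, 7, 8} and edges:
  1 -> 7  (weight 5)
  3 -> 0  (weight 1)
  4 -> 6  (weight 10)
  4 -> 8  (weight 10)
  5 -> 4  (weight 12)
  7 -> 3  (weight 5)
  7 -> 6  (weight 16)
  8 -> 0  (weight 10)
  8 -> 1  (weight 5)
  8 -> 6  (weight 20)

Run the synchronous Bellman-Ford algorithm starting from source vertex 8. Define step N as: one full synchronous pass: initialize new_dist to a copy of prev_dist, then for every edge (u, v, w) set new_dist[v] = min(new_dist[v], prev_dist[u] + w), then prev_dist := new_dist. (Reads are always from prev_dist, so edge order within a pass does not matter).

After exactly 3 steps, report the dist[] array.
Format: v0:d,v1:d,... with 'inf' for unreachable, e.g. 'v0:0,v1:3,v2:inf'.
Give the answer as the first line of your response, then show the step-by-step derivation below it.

v0:10,v1:5,v2:inf,v3:15,v4:inf,v5:inf,v6:20,v7:10,v8:0

step 1: dist = v0:10,v1:5,v2:inf,v3:inf,v4:inf,v5:inf,v6:20,v7:inf,v8:0
step 2: dist = v0:10,v1:5,v2:inf,v3:inf,v4:inf,v5:inf,v6:20,v7:10,v8:0
step 3: dist = v0:10,v1:5,v2:inf,v3:15,v4:inf,v5:inf,v6:20,v7:10,v8:0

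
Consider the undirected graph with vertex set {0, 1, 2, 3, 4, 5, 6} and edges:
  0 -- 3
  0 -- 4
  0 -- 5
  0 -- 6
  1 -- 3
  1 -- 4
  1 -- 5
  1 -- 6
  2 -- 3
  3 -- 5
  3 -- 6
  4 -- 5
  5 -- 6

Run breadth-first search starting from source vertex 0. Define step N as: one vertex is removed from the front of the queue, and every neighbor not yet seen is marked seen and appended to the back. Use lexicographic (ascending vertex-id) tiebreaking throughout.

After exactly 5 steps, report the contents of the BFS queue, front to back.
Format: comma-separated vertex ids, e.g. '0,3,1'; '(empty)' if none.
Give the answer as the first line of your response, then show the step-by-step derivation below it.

1,2

step 1: dequeue 0; queue=[3,4,5,6]; order=0
step 2: dequeue 3; queue=[4,5,6,1,2]; order=0,3
step 3: dequeue 4; queue=[5,6,1,2]; order=0,3,4
step 4: dequeue 5; queue=[6,1,2]; order=0,3,4,5
step 5: dequeue 6; queue=[1,2]; order=0,3,4,5,6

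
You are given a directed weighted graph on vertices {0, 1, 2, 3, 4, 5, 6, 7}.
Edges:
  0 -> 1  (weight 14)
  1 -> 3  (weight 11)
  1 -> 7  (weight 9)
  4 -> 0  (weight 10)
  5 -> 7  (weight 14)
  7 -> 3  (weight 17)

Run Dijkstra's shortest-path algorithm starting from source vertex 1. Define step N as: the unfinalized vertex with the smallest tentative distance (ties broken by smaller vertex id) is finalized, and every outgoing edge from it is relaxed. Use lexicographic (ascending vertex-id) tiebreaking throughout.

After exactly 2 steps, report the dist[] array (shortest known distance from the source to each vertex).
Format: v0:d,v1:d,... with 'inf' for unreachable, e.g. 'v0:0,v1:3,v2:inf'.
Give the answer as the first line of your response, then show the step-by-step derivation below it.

v0:inf,v1:0,v2:inf,v3:11,v4:inf,v5:inf,v6:inf,v7:9

step 1: dist = v0:inf,v1:0,v2:inf,v3:11,v4:inf,v5:inf,v6:inf,v7:9
step 2: dist = v0:inf,v1:0,v2:inf,v3:11,v4:inf,v5:inf,v6:inf,v7:9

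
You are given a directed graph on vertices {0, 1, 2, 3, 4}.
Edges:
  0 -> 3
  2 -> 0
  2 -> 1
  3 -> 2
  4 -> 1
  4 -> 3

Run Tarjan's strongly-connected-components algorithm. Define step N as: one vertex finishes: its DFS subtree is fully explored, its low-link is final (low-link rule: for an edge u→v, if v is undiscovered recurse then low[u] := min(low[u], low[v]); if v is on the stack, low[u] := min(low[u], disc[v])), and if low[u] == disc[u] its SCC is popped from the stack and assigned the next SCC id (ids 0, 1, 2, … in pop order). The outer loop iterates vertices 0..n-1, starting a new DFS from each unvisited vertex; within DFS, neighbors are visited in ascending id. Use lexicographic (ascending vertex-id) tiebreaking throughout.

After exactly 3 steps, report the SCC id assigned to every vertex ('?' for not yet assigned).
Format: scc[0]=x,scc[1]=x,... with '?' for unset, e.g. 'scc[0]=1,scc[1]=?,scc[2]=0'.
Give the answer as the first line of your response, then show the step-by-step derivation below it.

scc[0]=?,scc[1]=0,scc[2]=?,scc[3]=?,scc[4]=?

step 1: low=(low[0]=0,low[1]=3,low[2]=0,low[3]=1,low[4]=?); scc=(scc[0]=?,scc[1]=0,scc[2]=?,scc[3]=?,scc[4]=?)
step 2: low=(low[0]=0,low[1]=3,low[2]=0,low[3]=1,low[4]=?); scc=(scc[0]=?,scc[1]=0,scc[2]=?,scc[3]=?,scc[4]=?)
step 3: low=(low[0]=0,low[1]=3,low[2]=0,low[3]=0,low[4]=?); scc=(scc[0]=?,scc[1]=0,scc[2]=?,scc[3]=?,scc[4]=?)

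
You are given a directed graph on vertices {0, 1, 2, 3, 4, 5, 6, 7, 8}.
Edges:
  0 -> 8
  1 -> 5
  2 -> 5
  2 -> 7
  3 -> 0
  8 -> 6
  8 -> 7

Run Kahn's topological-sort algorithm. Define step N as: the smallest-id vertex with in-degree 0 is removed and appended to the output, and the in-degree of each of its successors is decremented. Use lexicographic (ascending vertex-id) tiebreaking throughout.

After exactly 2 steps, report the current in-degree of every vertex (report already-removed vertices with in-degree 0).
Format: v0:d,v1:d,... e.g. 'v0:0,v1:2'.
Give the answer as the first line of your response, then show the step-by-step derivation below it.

v0:1,v1:0,v2:0,v3:0,v4:0,v5:0,v6:1,v7:1,v8:1

step 1: output 1; order=[1]; indeg=(1,0,0,0,0,1,1,2,1)
step 2: output 2; order=[1,2]; indeg=(1,0,0,0,0,0,1,1,1)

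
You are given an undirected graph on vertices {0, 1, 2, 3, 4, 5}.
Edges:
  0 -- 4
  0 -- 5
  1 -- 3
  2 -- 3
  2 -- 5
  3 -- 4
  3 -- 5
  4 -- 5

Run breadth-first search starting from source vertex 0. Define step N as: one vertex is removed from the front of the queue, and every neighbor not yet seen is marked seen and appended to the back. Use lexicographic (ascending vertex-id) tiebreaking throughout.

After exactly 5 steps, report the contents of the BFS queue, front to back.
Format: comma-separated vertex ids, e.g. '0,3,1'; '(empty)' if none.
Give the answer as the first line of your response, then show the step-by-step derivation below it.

1

step 1: dequeue 0; queue=[4,5]; order=0
step 2: dequeue 4; queue=[5,3]; order=0,4
step 3: dequeue 5; queue=[3,2]; order=0,4,5
step 4: dequeue 3; queue=[2,1]; order=0,4,5,3
step 5: dequeue 2; queue=[1]; order=0,4,5,3,2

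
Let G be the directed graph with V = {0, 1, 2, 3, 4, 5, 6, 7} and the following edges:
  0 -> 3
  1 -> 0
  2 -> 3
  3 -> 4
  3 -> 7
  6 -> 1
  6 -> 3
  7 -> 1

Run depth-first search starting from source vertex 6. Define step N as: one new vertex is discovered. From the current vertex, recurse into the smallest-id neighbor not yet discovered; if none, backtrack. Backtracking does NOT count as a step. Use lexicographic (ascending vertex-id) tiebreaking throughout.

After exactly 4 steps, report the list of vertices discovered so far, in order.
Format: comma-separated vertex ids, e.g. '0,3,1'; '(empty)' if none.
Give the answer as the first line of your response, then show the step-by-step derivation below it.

6,1,0,3

step 1: discover 6; path=6; order=6
step 2: discover 1; path=6>1; order=6,1
step 3: discover 0; path=6>1>0; order=6,1,0
step 4: discover 3; path=6>1>0>3; order=6,1,0,3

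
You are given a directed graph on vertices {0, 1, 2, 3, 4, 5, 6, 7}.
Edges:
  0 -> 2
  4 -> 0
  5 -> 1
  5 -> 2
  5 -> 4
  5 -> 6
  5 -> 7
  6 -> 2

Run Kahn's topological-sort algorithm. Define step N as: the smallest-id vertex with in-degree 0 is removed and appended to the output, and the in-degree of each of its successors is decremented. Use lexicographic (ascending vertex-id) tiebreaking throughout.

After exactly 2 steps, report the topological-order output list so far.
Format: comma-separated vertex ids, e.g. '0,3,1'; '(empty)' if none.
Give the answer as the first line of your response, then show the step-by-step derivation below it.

3,5

step 1: output 3; order=[3]; indeg=(1,1,3,0,1,0,1,1)
step 2: output 5; order=[3,5]; indeg=(1,0,2,0,0,0,0,0)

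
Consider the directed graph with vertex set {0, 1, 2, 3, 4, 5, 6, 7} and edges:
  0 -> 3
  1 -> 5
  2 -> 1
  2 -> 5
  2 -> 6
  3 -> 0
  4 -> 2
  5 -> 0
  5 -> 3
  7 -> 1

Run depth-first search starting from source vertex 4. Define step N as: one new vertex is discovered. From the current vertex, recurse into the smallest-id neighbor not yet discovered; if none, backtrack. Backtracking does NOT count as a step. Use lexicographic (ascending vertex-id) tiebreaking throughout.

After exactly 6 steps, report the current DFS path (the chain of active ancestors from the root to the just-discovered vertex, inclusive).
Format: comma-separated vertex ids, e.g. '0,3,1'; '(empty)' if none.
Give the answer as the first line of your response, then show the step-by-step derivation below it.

4,2,1,5,0,3

step 1: discover 4; path=4; order=4
step 2: discover 2; path=4>2; order=4,2
step 3: discover 1; path=4>2>1; order=4,2,1
step 4: discover 5; path=4>2>1>5; order=4,2,1,5
step 5: discover 0; path=4>2>1>5>0; order=4,2,1,5,0
step 6: discover 3; path=4>2>1>5>0>3; order=4,2,1,5,0,3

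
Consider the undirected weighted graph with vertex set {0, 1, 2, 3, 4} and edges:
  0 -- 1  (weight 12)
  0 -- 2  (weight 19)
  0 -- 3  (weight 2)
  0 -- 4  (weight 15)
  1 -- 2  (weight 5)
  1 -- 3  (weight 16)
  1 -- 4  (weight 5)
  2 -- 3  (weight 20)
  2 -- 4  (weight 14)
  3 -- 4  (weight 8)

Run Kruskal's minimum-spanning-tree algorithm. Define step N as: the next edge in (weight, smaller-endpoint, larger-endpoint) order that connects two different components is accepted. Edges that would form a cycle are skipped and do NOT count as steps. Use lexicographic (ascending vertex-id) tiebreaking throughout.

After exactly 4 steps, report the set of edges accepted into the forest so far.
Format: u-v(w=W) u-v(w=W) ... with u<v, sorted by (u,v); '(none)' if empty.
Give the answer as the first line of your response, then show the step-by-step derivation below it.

0-3(w=2) 1-2(w=5) 1-4(w=5) 3-4(w=8)

step 1: add edge 0-3 (w=2); MST = {0-3(w=2)}
step 2: add edge 1-2 (w=5); MST = {0-3(w=2) 1-2(w=5)}
step 3: add edge 1-4 (w=5); MST = {0-3(w=2) 1-2(w=5) 1-4(w=5)}
step 4: add edge 3-4 (w=8); MST = {0-3(w=2) 1-2(w=5) 1-4(w=5) 3-4(w=8)}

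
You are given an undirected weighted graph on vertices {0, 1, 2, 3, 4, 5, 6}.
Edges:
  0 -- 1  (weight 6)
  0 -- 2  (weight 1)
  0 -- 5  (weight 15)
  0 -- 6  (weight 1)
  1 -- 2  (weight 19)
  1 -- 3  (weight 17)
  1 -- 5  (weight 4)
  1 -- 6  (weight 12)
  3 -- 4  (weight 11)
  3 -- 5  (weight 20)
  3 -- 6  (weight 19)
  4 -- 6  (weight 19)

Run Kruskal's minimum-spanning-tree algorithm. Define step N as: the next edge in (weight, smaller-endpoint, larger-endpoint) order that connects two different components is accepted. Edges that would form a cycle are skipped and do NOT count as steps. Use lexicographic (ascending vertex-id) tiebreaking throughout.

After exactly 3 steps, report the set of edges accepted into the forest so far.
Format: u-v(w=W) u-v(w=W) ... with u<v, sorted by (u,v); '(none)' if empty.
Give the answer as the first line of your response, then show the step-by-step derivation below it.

0-2(w=1) 0-6(w=1) 1-5(w=4)

step 1: add edge 0-2 (w=1); MST = {0-2(w=1)}
step 2: add edge 0-6 (w=1); MST = {0-2(w=1) 0-6(w=1)}
step 3: add edge 1-5 (w=4); MST = {0-2(w=1) 0-6(w=1) 1-5(w=4)}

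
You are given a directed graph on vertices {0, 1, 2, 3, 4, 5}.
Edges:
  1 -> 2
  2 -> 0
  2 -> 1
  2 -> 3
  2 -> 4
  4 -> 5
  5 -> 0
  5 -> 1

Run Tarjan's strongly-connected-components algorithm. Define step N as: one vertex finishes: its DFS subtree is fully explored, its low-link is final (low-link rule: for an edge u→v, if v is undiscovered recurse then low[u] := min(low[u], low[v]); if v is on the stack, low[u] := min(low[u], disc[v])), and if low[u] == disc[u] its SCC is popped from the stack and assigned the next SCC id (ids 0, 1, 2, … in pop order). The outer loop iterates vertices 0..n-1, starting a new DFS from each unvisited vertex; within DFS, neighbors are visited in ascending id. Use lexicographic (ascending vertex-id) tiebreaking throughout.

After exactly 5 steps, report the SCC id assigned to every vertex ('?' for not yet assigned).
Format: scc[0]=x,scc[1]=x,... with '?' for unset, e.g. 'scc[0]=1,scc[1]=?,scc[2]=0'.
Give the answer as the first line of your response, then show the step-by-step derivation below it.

scc[0]=0,scc[1]=?,scc[2]=?,scc[3]=1,scc[4]=?,scc[5]=?

step 1: low=(low[0]=0,low[1]=?,low[2]=?,low[3]=?,low[4]=?,low[5]=?); scc=(scc[0]=0,scc[1]=?,scc[2]=?,scc[3]=?,scc[4]=?,scc[5]=?)
step 2: low=(low[0]=0,low[1]=1,low[2]=1,low[3]=3,low[4]=?,low[5]=?); scc=(scc[0]=0,scc[1]=?,scc[2]=?,scc[3]=1,scc[4]=?,scc[5]=?)
step 3: low=(low[0]=0,low[1]=1,low[2]=1,low[3]=3,low[4]=4,low[5]=1); scc=(scc[0]=0,scc[1]=?,scc[2]=?,scc[3]=1,scc[4]=?,scc[5]=?)
step 4: low=(low[0]=0,low[1]=1,low[2]=1,low[3]=3,low[4]=1,low[5]=1); scc=(scc[0]=0,scc[1]=?,scc[2]=?,scc[3]=1,scc[4]=?,scc[5]=?)
step 5: low=(low[0]=0,low[1]=1,low[2]=1,low[3]=3,low[4]=1,low[5]=1); scc=(scc[0]=0,scc[1]=?,scc[2]=?,scc[3]=1,scc[4]=?,scc[5]=?)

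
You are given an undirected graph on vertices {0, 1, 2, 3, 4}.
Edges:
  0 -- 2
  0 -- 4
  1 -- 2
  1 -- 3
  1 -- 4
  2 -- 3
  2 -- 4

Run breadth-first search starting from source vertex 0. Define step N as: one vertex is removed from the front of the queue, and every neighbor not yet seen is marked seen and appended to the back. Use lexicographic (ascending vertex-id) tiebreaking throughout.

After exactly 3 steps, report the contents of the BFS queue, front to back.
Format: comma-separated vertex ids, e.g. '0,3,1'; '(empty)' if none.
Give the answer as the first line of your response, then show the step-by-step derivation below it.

1,3

step 1: dequeue 0; queue=[2,4]; order=0
step 2: dequeue 2; queue=[4,1,3]; order=0,2
step 3: dequeue 4; queue=[1,3]; order=0,2,4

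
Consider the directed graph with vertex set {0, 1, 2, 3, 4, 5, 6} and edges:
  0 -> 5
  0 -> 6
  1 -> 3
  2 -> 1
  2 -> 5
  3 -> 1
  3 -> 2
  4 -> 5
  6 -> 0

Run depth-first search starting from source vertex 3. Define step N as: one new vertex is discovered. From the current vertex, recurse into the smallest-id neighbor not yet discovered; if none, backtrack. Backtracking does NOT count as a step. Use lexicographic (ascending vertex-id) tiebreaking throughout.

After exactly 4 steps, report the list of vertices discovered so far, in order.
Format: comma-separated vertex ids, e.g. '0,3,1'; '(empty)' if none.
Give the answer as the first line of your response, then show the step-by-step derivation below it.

3,1,2,5

step 1: discover 3; path=3; order=3
step 2: discover 1; path=3>1; order=3,1
step 3: discover 2; path=3>2; order=3,1,2
step 4: discover 5; path=3>2>5; order=3,1,2,5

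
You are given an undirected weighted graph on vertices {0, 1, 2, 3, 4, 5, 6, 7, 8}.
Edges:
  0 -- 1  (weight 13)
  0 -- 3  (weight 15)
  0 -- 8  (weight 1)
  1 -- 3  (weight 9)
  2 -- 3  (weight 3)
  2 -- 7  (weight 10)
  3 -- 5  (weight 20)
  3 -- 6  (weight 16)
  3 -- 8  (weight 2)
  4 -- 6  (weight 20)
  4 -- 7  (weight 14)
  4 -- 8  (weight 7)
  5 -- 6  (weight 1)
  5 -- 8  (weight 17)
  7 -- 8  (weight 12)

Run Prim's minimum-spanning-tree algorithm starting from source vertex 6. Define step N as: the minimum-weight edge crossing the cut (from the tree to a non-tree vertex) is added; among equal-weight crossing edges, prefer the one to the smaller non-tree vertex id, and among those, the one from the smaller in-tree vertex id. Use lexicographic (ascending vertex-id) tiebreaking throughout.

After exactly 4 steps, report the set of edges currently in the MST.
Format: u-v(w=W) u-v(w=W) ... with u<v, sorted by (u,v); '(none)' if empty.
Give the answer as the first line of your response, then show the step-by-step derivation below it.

0-8(w=1) 3-6(w=16) 3-8(w=2) 5-6(w=1)

step 1: add edge 5-6 (w=1); MST = {5-6(w=1)}
step 2: add edge 3-6 (w=16); MST = {3-6(w=16) 5-6(w=1)}
step 3: add edge 3-8 (w=2); MST = {3-6(w=16) 3-8(w=2) 5-6(w=1)}
step 4: add edge 0-8 (w=1); MST = {0-8(w=1) 3-6(w=16) 3-8(w=2) 5-6(w=1)}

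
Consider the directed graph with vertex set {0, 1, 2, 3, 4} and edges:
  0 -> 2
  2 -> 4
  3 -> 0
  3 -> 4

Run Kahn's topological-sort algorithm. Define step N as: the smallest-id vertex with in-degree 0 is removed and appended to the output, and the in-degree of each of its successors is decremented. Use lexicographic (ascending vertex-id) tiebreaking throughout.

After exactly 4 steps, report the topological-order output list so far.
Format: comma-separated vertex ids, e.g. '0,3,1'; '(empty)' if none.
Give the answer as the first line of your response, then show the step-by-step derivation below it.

1,3,0,2

step 1: output 1; order=[1]; indeg=(1,0,1,0,2)
step 2: output 3; order=[1,3]; indeg=(0,0,1,0,1)
step 3: output 0; order=[1,3,0]; indeg=(0,0,0,0,1)
step 4: output 2; order=[1,3,0,2]; indeg=(0,0,0,0,0)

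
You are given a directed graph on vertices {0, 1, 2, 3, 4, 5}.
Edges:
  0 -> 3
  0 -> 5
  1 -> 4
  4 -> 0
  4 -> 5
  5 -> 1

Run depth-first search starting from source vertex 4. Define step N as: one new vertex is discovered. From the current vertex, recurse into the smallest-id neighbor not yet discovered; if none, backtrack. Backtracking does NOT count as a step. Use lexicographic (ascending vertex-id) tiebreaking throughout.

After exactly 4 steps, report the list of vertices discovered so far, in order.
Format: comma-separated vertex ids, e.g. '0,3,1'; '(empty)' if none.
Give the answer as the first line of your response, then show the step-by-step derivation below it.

4,0,3,5

step 1: discover 4; path=4; order=4
step 2: discover 0; path=4>0; order=4,0
step 3: discover 3; path=4>0>3; order=4,0,3
step 4: discover 5; path=4>0>5; order=4,0,3,5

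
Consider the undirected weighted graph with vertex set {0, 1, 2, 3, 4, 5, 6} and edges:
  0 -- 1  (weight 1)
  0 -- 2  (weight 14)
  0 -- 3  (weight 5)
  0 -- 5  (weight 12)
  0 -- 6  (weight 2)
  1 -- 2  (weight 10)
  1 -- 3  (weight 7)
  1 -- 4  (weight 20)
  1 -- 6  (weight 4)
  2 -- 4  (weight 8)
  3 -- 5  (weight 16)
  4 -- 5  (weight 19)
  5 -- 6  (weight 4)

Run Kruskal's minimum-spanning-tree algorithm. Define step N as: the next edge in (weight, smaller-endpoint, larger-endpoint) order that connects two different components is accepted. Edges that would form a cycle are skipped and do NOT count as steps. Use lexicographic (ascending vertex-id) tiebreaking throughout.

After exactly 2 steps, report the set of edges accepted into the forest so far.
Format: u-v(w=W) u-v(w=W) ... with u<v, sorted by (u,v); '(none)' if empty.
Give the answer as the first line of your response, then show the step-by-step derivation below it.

0-1(w=1) 0-6(w=2)

step 1: add edge 0-1 (w=1); MST = {0-1(w=1)}
step 2: add edge 0-6 (w=2); MST = {0-1(w=1) 0-6(w=2)}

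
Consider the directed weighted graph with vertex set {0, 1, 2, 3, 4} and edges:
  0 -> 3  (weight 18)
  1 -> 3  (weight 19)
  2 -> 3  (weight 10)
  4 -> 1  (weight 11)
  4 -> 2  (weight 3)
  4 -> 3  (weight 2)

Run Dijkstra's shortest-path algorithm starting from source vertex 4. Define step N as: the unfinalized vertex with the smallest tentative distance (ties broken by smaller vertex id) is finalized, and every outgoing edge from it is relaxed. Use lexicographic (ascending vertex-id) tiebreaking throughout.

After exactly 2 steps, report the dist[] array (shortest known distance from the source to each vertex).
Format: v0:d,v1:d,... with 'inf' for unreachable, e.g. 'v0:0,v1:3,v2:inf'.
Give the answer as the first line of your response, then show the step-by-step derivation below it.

v0:inf,v1:11,v2:3,v3:2,v4:0

step 1: dist = v0:inf,v1:11,v2:3,v3:2,v4:0
step 2: dist = v0:inf,v1:11,v2:3,v3:2,v4:0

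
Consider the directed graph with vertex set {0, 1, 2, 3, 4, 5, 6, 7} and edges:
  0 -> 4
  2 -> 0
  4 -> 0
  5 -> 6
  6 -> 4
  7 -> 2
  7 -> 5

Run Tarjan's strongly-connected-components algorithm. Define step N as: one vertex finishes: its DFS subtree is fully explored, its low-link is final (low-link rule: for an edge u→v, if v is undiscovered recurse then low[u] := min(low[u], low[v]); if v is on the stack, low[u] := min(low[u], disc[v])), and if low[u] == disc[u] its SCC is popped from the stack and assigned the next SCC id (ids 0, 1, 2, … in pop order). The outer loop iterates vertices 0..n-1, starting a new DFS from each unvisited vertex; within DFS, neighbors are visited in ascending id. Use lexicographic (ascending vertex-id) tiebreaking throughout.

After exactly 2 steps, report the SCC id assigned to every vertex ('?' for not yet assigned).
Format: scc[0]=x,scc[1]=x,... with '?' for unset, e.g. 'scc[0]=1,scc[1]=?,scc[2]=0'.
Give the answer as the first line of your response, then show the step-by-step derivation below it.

scc[0]=0,scc[1]=?,scc[2]=?,scc[3]=?,scc[4]=0,scc[5]=?,scc[6]=?,scc[7]=?

step 1: low=(low[0]=0,low[1]=?,low[2]=?,low[3]=?,low[4]=0,low[5]=?,low[6]=?,low[7]=?); scc=(scc[0]=?,scc[1]=?,scc[2]=?,scc[3]=?,scc[4]=?,scc[5]=?,scc[6]=?,scc[7]=?)
step 2: low=(low[0]=0,low[1]=?,low[2]=?,low[3]=?,low[4]=0,low[5]=?,low[6]=?,low[7]=?); scc=(scc[0]=0,scc[1]=?,scc[2]=?,scc[3]=?,scc[4]=0,scc[5]=?,scc[6]=?,scc[7]=?)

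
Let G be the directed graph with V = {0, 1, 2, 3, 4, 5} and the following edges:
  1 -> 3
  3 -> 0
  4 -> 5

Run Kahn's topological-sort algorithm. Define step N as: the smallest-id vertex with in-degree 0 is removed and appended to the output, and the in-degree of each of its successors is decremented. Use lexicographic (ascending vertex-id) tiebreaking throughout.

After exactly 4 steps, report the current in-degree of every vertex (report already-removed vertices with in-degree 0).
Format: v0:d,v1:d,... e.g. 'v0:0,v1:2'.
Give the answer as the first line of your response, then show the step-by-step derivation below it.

v0:0,v1:0,v2:0,v3:0,v4:0,v5:1

step 1: output 1; order=[1]; indeg=(1,0,0,0,0,1)
step 2: output 2; order=[1,2]; indeg=(1,0,0,0,0,1)
step 3: output 3; order=[1,2,3]; indeg=(0,0,0,0,0,1)
step 4: output 0; order=[1,2,3,0]; indeg=(0,0,0,0,0,1)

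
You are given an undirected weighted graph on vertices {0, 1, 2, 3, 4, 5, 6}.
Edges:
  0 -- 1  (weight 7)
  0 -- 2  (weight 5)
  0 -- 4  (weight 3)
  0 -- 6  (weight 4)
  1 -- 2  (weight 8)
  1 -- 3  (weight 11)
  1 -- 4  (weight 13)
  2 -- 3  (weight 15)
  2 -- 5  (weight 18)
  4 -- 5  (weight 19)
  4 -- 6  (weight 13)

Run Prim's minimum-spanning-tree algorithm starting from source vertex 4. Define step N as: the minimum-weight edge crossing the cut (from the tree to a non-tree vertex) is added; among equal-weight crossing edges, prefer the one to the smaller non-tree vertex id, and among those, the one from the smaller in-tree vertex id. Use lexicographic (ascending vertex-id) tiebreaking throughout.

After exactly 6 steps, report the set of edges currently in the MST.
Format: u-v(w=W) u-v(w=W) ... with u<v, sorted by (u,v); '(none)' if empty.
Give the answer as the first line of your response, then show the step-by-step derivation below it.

0-1(w=7) 0-2(w=5) 0-4(w=3) 0-6(w=4) 1-3(w=11) 2-5(w=18)

step 1: add edge 0-4 (w=3); MST = {0-4(w=3)}
step 2: add edge 0-6 (w=4); MST = {0-4(w=3) 0-6(w=4)}
step 3: add edge 0-2 (w=5); MST = {0-2(w=5) 0-4(w=3) 0-6(w=4)}
step 4: add edge 0-1 (w=7); MST = {0-1(w=7) 0-2(w=5) 0-4(w=3) 0-6(w=4)}
step 5: add edge 1-3 (w=11); MST = {0-1(w=7) 0-2(w=5) 0-4(w=3) 0-6(w=4) 1-3(w=11)}
step 6: add edge 2-5 (w=18); MST = {0-1(w=7) 0-2(w=5) 0-4(w=3) 0-6(w=4) 1-3(w=11) 2-5(w=18)}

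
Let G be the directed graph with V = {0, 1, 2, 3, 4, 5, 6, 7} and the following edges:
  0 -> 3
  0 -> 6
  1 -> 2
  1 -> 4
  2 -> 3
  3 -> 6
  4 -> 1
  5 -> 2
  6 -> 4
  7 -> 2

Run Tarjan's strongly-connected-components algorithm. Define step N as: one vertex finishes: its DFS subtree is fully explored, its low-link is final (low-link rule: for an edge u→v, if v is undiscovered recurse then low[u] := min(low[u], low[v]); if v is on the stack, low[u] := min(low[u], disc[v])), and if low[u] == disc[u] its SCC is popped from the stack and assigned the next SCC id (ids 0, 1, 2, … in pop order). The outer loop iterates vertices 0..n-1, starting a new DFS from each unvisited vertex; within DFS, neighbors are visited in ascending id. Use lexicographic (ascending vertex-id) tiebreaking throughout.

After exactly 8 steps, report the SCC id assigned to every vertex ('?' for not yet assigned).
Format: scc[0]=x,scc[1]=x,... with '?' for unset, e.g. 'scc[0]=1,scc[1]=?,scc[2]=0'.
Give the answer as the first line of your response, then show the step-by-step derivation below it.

scc[0]=1,scc[1]=0,scc[2]=0,scc[3]=0,scc[4]=0,scc[5]=2,scc[6]=0,scc[7]=3

step 1: low=(low[0]=0,low[1]=4,low[2]=1,low[3]=1,low[4]=3,low[5]=?,low[6]=2,low[7]=?); scc=(scc[0]=?,scc[1]=?,scc[2]=?,scc[3]=?,scc[4]=?,scc[5]=?,scc[6]=?,scc[7]=?)
step 2: low=(low[0]=0,low[1]=1,low[2]=1,low[3]=1,low[4]=3,low[5]=?,low[6]=2,low[7]=?); scc=(scc[0]=?,scc[1]=?,scc[2]=?,scc[3]=?,scc[4]=?,scc[5]=?,scc[6]=?,scc[7]=?)
step 3: low=(low[0]=0,low[1]=1,low[2]=1,low[3]=1,low[4]=1,low[5]=?,low[6]=2,low[7]=?); scc=(scc[0]=?,scc[1]=?,scc[2]=?,scc[3]=?,scc[4]=?,scc[5]=?,scc[6]=?,scc[7]=?)
step 4: low=(low[0]=0,low[1]=1,low[2]=1,low[3]=1,low[4]=1,low[5]=?,low[6]=1,low[7]=?); scc=(scc[0]=?,scc[1]=?,scc[2]=?,scc[3]=?,scc[4]=?,scc[5]=?,scc[6]=?,scc[7]=?)
step 5: low=(low[0]=0,low[1]=1,low[2]=1,low[3]=1,low[4]=1,low[5]=?,low[6]=1,low[7]=?); scc=(scc[0]=?,scc[1]=0,scc[2]=0,scc[3]=0,scc[4]=0,scc[5]=?,scc[6]=0,scc[7]=?)
step 6: low=(low[0]=0,low[1]=1,low[2]=1,low[3]=1,low[4]=1,low[5]=?,low[6]=1,low[7]=?); scc=(scc[0]=1,scc[1]=0,scc[2]=0,scc[3]=0,scc[4]=0,scc[5]=?,scc[6]=0,scc[7]=?)
step 7: low=(low[0]=0,low[1]=1,low[2]=1,low[3]=1,low[4]=1,low[5]=6,low[6]=1,low[7]=?); scc=(scc[0]=1,scc[1]=0,scc[2]=0,scc[3]=0,scc[4]=0,scc[5]=2,scc[6]=0,scc[7]=?)
step 8: low=(low[0]=0,low[1]=1,low[2]=1,low[3]=1,low[4]=1,low[5]=6,low[6]=1,low[7]=7); scc=(scc[0]=1,scc[1]=0,scc[2]=0,scc[3]=0,scc[4]=0,scc[5]=2,scc[6]=0,scc[7]=3)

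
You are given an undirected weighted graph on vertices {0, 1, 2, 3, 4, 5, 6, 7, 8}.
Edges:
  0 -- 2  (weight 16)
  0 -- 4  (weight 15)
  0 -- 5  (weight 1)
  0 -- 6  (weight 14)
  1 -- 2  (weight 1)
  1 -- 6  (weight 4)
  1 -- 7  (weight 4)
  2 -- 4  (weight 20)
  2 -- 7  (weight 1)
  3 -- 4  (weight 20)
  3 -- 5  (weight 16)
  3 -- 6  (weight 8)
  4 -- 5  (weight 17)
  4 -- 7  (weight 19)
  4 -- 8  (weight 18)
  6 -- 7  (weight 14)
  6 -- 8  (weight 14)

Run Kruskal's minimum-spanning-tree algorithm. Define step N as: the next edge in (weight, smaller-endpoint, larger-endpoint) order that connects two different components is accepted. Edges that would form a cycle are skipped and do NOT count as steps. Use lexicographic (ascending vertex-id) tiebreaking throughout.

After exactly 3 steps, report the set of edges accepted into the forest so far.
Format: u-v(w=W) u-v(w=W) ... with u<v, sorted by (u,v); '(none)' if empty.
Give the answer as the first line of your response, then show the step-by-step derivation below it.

0-5(w=1) 1-2(w=1) 2-7(w=1)

step 1: add edge 0-5 (w=1); MST = {0-5(w=1)}
step 2: add edge 1-2 (w=1); MST = {0-5(w=1) 1-2(w=1)}
step 3: add edge 2-7 (w=1); MST = {0-5(w=1) 1-2(w=1) 2-7(w=1)}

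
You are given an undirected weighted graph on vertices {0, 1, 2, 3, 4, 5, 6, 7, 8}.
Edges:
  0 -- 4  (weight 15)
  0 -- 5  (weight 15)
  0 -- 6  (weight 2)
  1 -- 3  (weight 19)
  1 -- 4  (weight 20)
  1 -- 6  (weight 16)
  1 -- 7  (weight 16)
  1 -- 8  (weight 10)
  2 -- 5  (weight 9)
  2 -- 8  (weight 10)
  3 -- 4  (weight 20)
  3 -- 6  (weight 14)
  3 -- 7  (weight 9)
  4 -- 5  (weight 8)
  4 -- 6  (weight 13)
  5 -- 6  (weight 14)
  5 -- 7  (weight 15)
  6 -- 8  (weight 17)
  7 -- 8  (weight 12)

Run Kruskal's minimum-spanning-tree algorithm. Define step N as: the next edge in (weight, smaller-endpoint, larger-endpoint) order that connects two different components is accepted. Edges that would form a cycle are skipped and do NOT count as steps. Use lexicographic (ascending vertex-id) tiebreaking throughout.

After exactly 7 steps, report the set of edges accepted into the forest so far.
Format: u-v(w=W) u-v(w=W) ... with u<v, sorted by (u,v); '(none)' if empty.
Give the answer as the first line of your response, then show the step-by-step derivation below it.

0-6(w=2) 1-8(w=10) 2-5(w=9) 2-8(w=10) 3-7(w=9) 4-5(w=8) 7-8(w=12)

step 1: add edge 0-6 (w=2); MST = {0-6(w=2)}
step 2: add edge 4-5 (w=8); MST = {0-6(w=2) 4-5(w=8)}
step 3: add edge 2-5 (w=9); MST = {0-6(w=2) 2-5(w=9) 4-5(w=8)}
step 4: add edge 3-7 (w=9); MST = {0-6(w=2) 2-5(w=9) 3-7(w=9) 4-5(w=8)}
step 5: add edge 1-8 (w=10); MST = {0-6(w=2) 1-8(w=10) 2-5(w=9) 3-7(w=9) 4-5(w=8)}
step 6: add edge 2-8 (w=10); MST = {0-6(w=2) 1-8(w=10) 2-5(w=9) 2-8(w=10) 3-7(w=9) 4-5(w=8)}
step 7: add edge 7-8 (w=12); MST = {0-6(w=2) 1-8(w=10) 2-5(w=9) 2-8(w=10) 3-7(w=9) 4-5(w=8) 7-8(w=12)}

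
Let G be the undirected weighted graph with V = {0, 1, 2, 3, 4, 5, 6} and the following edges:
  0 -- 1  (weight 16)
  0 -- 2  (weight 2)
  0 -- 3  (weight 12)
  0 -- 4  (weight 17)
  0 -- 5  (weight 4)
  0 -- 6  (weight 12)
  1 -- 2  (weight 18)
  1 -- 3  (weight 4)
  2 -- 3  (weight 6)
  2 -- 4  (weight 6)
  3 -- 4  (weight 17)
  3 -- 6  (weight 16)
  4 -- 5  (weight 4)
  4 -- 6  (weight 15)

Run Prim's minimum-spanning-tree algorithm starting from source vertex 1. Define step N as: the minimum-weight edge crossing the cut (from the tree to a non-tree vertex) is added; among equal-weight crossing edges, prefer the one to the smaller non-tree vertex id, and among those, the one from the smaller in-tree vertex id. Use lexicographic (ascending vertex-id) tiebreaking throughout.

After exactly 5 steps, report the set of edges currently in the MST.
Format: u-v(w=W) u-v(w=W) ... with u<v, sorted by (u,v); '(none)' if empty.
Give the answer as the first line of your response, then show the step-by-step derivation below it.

0-2(w=2) 0-5(w=4) 1-3(w=4) 2-3(w=6) 4-5(w=4)

step 1: add edge 1-3 (w=4); MST = {1-3(w=4)}
step 2: add edge 2-3 (w=6); MST = {1-3(w=4) 2-3(w=6)}
step 3: add edge 0-2 (w=2); MST = {0-2(w=2) 1-3(w=4) 2-3(w=6)}
step 4: add edge 0-5 (w=4); MST = {0-2(w=2) 0-5(w=4) 1-3(w=4) 2-3(w=6)}
step 5: add edge 4-5 (w=4); MST = {0-2(w=2) 0-5(w=4) 1-3(w=4) 2-3(w=6) 4-5(w=4)}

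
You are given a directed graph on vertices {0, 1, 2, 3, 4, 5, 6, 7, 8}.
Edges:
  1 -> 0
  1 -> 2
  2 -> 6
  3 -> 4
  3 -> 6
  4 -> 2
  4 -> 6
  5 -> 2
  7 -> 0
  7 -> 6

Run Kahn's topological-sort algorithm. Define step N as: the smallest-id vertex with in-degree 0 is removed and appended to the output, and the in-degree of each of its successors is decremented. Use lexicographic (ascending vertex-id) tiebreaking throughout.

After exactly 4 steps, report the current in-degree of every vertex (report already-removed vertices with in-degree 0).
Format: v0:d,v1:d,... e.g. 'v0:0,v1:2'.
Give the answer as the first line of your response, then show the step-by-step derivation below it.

v0:1,v1:0,v2:0,v3:0,v4:0,v5:0,v6:2,v7:0,v8:0

step 1: output 1; order=[1]; indeg=(1,0,2,0,1,0,4,0,0)
step 2: output 3; order=[1,3]; indeg=(1,0,2,0,0,0,3,0,0)
step 3: output 4; order=[1,3,4]; indeg=(1,0,1,0,0,0,2,0,0)
step 4: output 5; order=[1,3,4,5]; indeg=(1,0,0,0,0,0,2,0,0)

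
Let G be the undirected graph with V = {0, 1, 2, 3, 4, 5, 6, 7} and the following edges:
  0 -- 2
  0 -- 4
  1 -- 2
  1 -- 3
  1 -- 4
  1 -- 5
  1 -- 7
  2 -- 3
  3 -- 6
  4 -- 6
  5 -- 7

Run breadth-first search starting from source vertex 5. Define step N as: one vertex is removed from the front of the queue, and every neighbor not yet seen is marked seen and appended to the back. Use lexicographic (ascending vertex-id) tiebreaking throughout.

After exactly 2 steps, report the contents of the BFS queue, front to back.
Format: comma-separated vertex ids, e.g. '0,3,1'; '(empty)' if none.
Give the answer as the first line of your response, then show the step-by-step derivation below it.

7,2,3,4

step 1: dequeue 5; queue=[1,7]; order=5
step 2: dequeue 1; queue=[7,2,3,4]; order=5,1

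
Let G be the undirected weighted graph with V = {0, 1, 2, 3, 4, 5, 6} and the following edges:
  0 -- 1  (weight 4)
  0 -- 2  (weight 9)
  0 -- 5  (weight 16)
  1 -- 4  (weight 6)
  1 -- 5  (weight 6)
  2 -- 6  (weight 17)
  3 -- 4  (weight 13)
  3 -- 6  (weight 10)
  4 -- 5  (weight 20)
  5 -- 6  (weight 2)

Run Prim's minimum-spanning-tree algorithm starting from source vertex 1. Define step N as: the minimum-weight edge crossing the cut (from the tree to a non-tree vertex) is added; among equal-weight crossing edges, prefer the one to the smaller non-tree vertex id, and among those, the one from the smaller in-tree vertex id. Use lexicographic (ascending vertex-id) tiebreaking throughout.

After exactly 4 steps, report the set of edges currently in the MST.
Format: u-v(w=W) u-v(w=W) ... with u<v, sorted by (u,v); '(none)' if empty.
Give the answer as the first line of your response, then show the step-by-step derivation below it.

0-1(w=4) 1-4(w=6) 1-5(w=6) 5-6(w=2)

step 1: add edge 0-1 (w=4); MST = {0-1(w=4)}
step 2: add edge 1-4 (w=6); MST = {0-1(w=4) 1-4(w=6)}
step 3: add edge 1-5 (w=6); MST = {0-1(w=4) 1-4(w=6) 1-5(w=6)}
step 4: add edge 5-6 (w=2); MST = {0-1(w=4) 1-4(w=6) 1-5(w=6) 5-6(w=2)}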